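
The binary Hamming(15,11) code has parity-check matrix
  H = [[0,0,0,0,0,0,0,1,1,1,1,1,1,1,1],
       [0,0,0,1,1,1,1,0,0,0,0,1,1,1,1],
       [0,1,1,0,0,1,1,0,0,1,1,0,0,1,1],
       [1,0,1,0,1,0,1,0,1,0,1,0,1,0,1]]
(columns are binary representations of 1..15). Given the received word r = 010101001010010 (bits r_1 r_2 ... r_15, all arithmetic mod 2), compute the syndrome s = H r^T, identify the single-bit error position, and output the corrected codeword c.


s = (1, 1, 0, 0)^T, error position = 12, corrected codeword c = 010101001011010

Compute s = H r^T mod 2 one row at a time:
  s_1 = 0 + 1 + 0 + 1 + 0 + 0 + 1 + 0 = 3 ≡ 1 (mod 2).
  s_2 = 1 + 0 + 1 + 0 + 0 + 0 + 1 + 0 = 3 ≡ 1 (mod 2).
  s_3 = 1 + 0 + 1 + 0 + 0 + 1 + 1 + 0 = 4 ≡ 0 (mod 2).
  s_4 = 0 + 0 + 0 + 0 + 1 + 1 + 0 + 0 = 2 ≡ 0 (mod 2).
s = (1, 1, 0, 0)^T — this equals column 12 of H (binary 1100), so error is at position 12.
Correct: flip bit 12 of r = 010101001010010 to get c = 010101001011010.


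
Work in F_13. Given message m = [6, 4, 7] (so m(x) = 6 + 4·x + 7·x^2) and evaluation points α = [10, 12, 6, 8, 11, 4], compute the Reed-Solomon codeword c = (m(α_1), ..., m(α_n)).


c = [5, 9, 9, 5, 0, 4]

Message polynomial: m(x) = 6 + 4·x + 7·x^2 (mod 13).
For each evaluation point α_i, compute m(α_i) mod 13:
  α_1 = 10: Horner steps 7 → 9 → 5, so m(10) = 5.
  α_2 = 12: Horner steps 7 → 10 → 9, so m(12) = 9.
  α_3 = 6: Horner steps 7 → 7 → 9, so m(6) = 9.
  α_4 = 8: Horner steps 7 → 8 → 5, so m(8) = 5.
  α_5 = 11: Horner steps 7 → 3 → 0, so m(11) = 0.
  α_6 = 4: Horner steps 7 → 6 → 4, so m(4) = 4.
Codeword c = [5, 9, 9, 5, 0, 4] ∈ F_13^6.


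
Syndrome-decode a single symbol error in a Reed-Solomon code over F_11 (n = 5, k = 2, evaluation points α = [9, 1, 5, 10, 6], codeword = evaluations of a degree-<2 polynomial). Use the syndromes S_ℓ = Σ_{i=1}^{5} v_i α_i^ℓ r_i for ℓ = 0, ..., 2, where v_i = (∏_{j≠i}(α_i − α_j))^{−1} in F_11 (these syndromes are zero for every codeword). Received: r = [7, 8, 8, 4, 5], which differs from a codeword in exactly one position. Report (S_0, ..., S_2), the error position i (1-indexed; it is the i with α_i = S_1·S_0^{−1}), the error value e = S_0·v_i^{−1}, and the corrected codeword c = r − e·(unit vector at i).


S = (1, 1, 1), error at position 2, error magnitude e = 10, c = [7, 9, 8, 4, 5].

Step 1: column multipliers v_i = (∏_{j≠i}(α_i − α_j))^{−1} mod 11.
  i = 1 (α = 9): (9−1)(9−5)(9−10)(9−6) = 8·4·(−1)·3 = −96 ≡ 3, so v_1 = 3^{−1} = 4 (mod 11).
  i = 2 (α = 1): (1−9)(1−5)(1−10)(1−6) = (−8)·(−4)·(−9)·(−5) = 1440 ≡ 10, so v_2 = 10^{−1} = 10 (mod 11).
  i = 3 (α = 5): (5−9)(5−1)(5−10)(5−6) = (−4)·4·(−5)·(−1) = −80 ≡ 8, so v_3 = 8^{−1} = 7 (mod 11).
  i = 4 (α = 10): (10−9)(10−1)(10−5)(10−6) = 1·9·5·4 = 180 ≡ 4, so v_4 = 4^{−1} = 3 (mod 11).
  i = 5 (α = 6): (6−9)(6−1)(6−5)(6−10) = (−3)·5·1·(−4) = 60 ≡ 5, so v_5 = 5^{−1} = 9 (mod 11).
  v = [4, 10, 7, 3, 9].
Step 2: syndromes of r = [7, 8, 8, 4, 5] (all sums mod 11).
  S_0 = Σ v_i r_i = 4·7 + 10·8 + 7·8 + 3·4 + 9·5 = 221 ≡ 1.
  S_1 = Σ v_i α_i r_i = 4·9·7 + 10·1·8 + 7·5·8 + 3·10·4 + 9·6·5 = 1002 ≡ 1.
  α_i^2 mod 11 = [4, 1, 3, 1, 3].
  S_2 = Σ v_i α_i^2 r_i = 4·4·7 + 10·1·8 + 7·3·8 + 3·1·4 + 9·3·5 = 507 ≡ 1.
  S = (1, 1, 1) ≠ 0, so r is not a codeword (an error is present).
Step 3: locate the error. For a single error e at position i, S_ℓ = v_i·e·α_i^ℓ, so α_err = S_1/S_0.
  S_0^{−1} = 1^{−1} = 1 (mod 11), so α_err = 1·1 = 1 ≡ 1 = α_2. Error position i = 2.
  Consistency check: S_2/S_1 = 1·1 = 1 ≡ 1 = α_err ✓ (single-error assumption holds).
Step 4: error magnitude e = S_0/v_2 = S_0·∏_{j≠2}(α_2 − α_j) = 1·10 = 10 ≡ 10 (mod 11).
Step 5: correct position 2: c_2 = r_2 − e = 8 − 10 ≡ 9 (mod 11). Hence c = [7, 9, 8, 4, 5].
  Check: interpolating c through the α_i gives m(x) = 1 + 8·x (degree < 2) with m(α_i) = c_i for every i, so c is indeed a codeword.


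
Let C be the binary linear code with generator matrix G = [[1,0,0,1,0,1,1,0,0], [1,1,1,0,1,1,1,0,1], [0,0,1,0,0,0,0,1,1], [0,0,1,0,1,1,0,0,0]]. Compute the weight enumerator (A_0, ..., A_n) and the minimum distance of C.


Weight distribution: A_0 = 1, A_3 = 2, A_4 = 5, A_5 = 4, A_6 = 2, A_7 = 2. Minimum distance d = 3.

Enumerate all 2^4 = 16 messages m ∈ F_2^4.
For each, compute codeword c = mG in F_2^9, then tally its weight.
  m = 0000 → c = 000000000, weight = 0.
  m = 1000 → c = 100101100, weight = 4.
  m = 0100 → c = 111011101, weight = 7.
  m = 1100 → c = 011110001, weight = 5.
  m = 0010 → c = 001000011, weight = 3.
  m = 1010 → c = 101101111, weight = 7.
  m = 0110 → c = 110011110, weight = 6.
  m = 1110 → c = 010110010, weight = 4.
  m = 0001 → c = 001011000, weight = 3.
  m = 1001 → c = 101110100, weight = 5.
  m = 0101 → c = 110000101, weight = 4.
  m = 1101 → c = 010101001, weight = 4.
  m = 0011 → c = 000011011, weight = 4.
  m = 1011 → c = 100110111, weight = 6.
  m = 0111 → c = 111000110, weight = 5.
  m = 1111 → c = 011101010, weight = 5.
Tally weights:
  weight 0: 1 codewords.
  weight 3: 2 codewords.
  weight 4: 5 codewords.
  weight 5: 4 codewords.
  weight 6: 2 codewords.
  weight 7: 2 codewords.
Minimum distance d = smallest w > 0 with A_w > 0 = 3.
Sanity: Σ A_w = 16 = 2^4 = 16 ✓.


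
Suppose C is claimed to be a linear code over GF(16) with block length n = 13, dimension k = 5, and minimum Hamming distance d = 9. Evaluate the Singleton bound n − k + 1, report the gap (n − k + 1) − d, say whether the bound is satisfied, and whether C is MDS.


Singleton RHS = n − k + 1 = 9, slack = 0, bound satisfied, MDS.

Singleton bound: d ≤ n − k + 1.
Here n = 13, k = 5, so n − k + 1 = 9.
Given d = 9, check d ≤ 9: YES.
Slack = (n − k + 1) − d = 0.
The code is MDS (slack = 0).
Description: the claimed parameters are [13, 5, 9]_16; such a code would be MDS (meets Singleton bound).


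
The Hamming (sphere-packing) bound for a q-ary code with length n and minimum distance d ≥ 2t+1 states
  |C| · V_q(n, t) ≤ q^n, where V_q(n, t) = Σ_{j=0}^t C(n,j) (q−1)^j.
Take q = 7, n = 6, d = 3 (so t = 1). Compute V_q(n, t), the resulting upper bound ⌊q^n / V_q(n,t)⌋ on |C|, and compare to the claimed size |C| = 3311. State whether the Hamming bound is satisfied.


V_q(n, t) = 37, q^n = 117649, Hamming bound = 3179, |C| = 3311 > bound (violated).

Step 1: Compute V_q(n, t) = Σ_{j=0}^1 C(n, j) (q−1)^j.
  j = 0: C(6,0)·(6)^0 = 1·1 = 1.
  j = 1: C(6,1)·(6)^1 = 6·6 = 36.
  V_q(n, t) = 1 + 36 = 37.
Step 2: q^n = 7^6 = 117649.
Step 3: Hamming bound ⌊q^n / V_q(n,t)⌋ = ⌊117649/37⌋ = 3179.
Step 4: Compare |C| = 3311 to 3179: violated.
The claimed |C| lies above the Hamming bound, so no 7-ary code of length 6 with d ≥ 3 can have 3311 codewords.


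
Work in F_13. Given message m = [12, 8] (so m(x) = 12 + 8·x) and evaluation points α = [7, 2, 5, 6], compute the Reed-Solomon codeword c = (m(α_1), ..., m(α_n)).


c = [3, 2, 0, 8]

Message polynomial: m(x) = 12 + 8·x (mod 13).
For each evaluation point α_i, compute m(α_i) mod 13:
  α_1 = 7: Horner steps 8 → 3, so m(7) = 3.
  α_2 = 2: Horner steps 8 → 2, so m(2) = 2.
  α_3 = 5: Horner steps 8 → 0, so m(5) = 0.
  α_4 = 6: Horner steps 8 → 8, so m(6) = 8.
Codeword c = [3, 2, 0, 8] ∈ F_13^4.


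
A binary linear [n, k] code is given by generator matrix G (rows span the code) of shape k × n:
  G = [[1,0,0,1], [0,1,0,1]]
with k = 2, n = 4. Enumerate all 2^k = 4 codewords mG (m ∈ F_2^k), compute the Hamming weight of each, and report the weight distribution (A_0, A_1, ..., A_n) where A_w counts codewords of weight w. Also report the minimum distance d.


Weight distribution: A_0 = 1, A_2 = 3. Minimum distance d = 2.

Enumerate all 2^2 = 4 messages m ∈ F_2^2.
For each, compute codeword c = mG in F_2^4, then tally its weight.
  m = 00 → c = 0000, weight = 0.
  m = 10 → c = 1001, weight = 2.
  m = 01 → c = 0101, weight = 2.
  m = 11 → c = 1100, weight = 2.
Tally weights:
  weight 0: 1 codewords.
  weight 2: 3 codewords.
Minimum distance d = smallest w > 0 with A_w > 0 = 2.
Sanity: Σ A_w = 4 = 2^2 = 4 ✓.


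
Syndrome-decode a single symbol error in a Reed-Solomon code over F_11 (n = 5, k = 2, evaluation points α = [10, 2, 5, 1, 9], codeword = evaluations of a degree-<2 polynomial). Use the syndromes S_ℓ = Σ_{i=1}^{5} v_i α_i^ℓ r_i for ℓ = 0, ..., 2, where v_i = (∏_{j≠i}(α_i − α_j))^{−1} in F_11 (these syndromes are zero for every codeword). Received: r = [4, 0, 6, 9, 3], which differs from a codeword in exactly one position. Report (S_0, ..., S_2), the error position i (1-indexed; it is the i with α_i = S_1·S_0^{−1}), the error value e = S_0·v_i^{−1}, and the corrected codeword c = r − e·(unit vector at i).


S = (4, 7, 4), error at position 1, error magnitude e = 10, c = [5, 0, 6, 9, 3].

Step 1: column multipliers v_i = (∏_{j≠i}(α_i − α_j))^{−1} mod 11.
  i = 1 (α = 10): (10−2)(10−5)(10−1)(10−9) = 8·5·9·1 = 360 ≡ 8, so v_1 = 8^{−1} = 7 (mod 11).
  i = 2 (α = 2): (2−10)(2−5)(2−1)(2−9) = (−8)·(−3)·1·(−7) = −168 ≡ 8, so v_2 = 8^{−1} = 7 (mod 11).
  i = 3 (α = 5): (5−10)(5−2)(5−1)(5−9) = (−5)·3·4·(−4) = 240 ≡ 9, so v_3 = 9^{−1} = 5 (mod 11).
  i = 4 (α = 1): (1−10)(1−2)(1−5)(1−9) = (−9)·(−1)·(−4)·(−8) = 288 ≡ 2, so v_4 = 2^{−1} = 6 (mod 11).
  i = 5 (α = 9): (9−10)(9−2)(9−5)(9−1) = (−1)·7·4·8 = −224 ≡ 7, so v_5 = 7^{−1} = 8 (mod 11).
  v = [7, 7, 5, 6, 8].
Step 2: syndromes of r = [4, 0, 6, 9, 3] (all sums mod 11).
  S_0 = Σ v_i r_i = 7·4 + 7·0 + 5·6 + 6·9 + 8·3 = 136 ≡ 4.
  S_1 = Σ v_i α_i r_i = 7·10·4 + 7·2·0 + 5·5·6 + 6·1·9 + 8·9·3 = 700 ≡ 7.
  α_i^2 mod 11 = [1, 4, 3, 1, 4].
  S_2 = Σ v_i α_i^2 r_i = 7·1·4 + 7·4·0 + 5·3·6 + 6·1·9 + 8·4·3 = 268 ≡ 4.
  S = (4, 7, 4) ≠ 0, so r is not a codeword (an error is present).
Step 3: locate the error. For a single error e at position i, S_ℓ = v_i·e·α_i^ℓ, so α_err = S_1/S_0.
  S_0^{−1} = 4^{−1} = 3 (mod 11), so α_err = 7·3 = 21 ≡ 10 = α_1. Error position i = 1.
  Consistency check: S_2/S_1 = 4·8 = 32 ≡ 10 = α_err ✓ (single-error assumption holds).
Step 4: error magnitude e = S_0/v_1 = S_0·∏_{j≠1}(α_1 − α_j) = 4·8 = 32 ≡ 10 (mod 11).
Step 5: correct position 1: c_1 = r_1 − e = 4 − 10 ≡ 5 (mod 11). Hence c = [5, 0, 6, 9, 3].
  Check: interpolating c through the α_i gives m(x) = 7 + 2·x (degree < 2) with m(α_i) = c_i for every i, so c is indeed a codeword.


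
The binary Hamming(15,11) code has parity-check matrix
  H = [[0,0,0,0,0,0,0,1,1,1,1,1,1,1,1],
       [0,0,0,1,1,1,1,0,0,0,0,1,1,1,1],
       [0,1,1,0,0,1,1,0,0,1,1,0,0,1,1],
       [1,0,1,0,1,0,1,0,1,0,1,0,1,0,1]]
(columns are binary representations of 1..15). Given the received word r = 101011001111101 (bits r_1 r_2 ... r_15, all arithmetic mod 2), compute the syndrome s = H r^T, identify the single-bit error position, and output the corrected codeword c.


s = (0, 1, 1, 1)^T, error position = 7, corrected codeword c = 101011101111101

Compute s = H r^T mod 2 one row at a time:
  s_1 = 0 + 1 + 1 + 1 + 1 + 1 + 0 + 1 = 6 ≡ 0 (mod 2).
  s_2 = 0 + 1 + 1 + 0 + 1 + 1 + 0 + 1 = 5 ≡ 1 (mod 2).
  s_3 = 0 + 1 + 1 + 0 + 1 + 1 + 0 + 1 = 5 ≡ 1 (mod 2).
  s_4 = 1 + 1 + 1 + 0 + 1 + 1 + 1 + 1 = 7 ≡ 1 (mod 2).
s = (0, 1, 1, 1)^T — this equals column 7 of H (binary 0111), so error is at position 7.
Correct: flip bit 7 of r = 101011001111101 to get c = 101011101111101.


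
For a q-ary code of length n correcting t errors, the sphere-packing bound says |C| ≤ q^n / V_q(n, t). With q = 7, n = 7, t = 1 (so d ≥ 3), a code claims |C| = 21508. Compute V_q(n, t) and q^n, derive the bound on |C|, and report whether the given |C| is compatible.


V_q(n, t) = 43, q^n = 823543, Hamming bound = 19152, |C| = 21508 > bound (violated).

Step 1: Compute V_q(n, t) = Σ_{j=0}^1 C(n, j) (q−1)^j.
  j = 0: C(7,0)·(6)^0 = 1·1 = 1.
  j = 1: C(7,1)·(6)^1 = 7·6 = 42.
  V_q(n, t) = 1 + 42 = 43.
Step 2: q^n = 7^7 = 823543.
Step 3: Hamming bound ⌊q^n / V_q(n,t)⌋ = ⌊823543/43⌋ = 19152.
Step 4: Compare |C| = 21508 to 19152: violated.
The claimed |C| lies above the Hamming bound, so no 7-ary code of length 7 with d ≥ 3 can have 21508 codewords.


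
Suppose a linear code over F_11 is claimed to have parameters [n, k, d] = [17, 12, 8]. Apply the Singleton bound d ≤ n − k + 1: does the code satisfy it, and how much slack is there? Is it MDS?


Singleton RHS = n − k + 1 = 6, slack = -2, bound violated (no such code; not MDS).

Singleton bound: d ≤ n − k + 1.
Here n = 17, k = 12, so n − k + 1 = 6.
Given d = 8, check d ≤ 6: NO.
Slack = (n − k + 1) − d = -2.
The slack is negative: d = 8 exceeds n − k + 1 = 6 by 2, so the Singleton bound is violated and no linear [17, 12, 8]_11 code can exist. In particular it is not MDS (MDS requires d = n − k + 1 exactly).
Description: the claimed parameters are [17, 12, 8]_11; such a code would be impossible (violates the Singleton bound).


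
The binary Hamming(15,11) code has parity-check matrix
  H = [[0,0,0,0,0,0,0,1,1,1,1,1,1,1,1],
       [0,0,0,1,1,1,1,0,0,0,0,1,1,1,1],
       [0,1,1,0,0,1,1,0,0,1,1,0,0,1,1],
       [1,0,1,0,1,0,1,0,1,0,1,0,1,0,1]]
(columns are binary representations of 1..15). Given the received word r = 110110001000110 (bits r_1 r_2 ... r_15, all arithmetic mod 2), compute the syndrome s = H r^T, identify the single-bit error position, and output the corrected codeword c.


s = (1, 0, 0, 0)^T, error position = 8, corrected codeword c = 110110011000110

Compute s = H r^T mod 2 one row at a time:
  s_1 = 0 + 1 + 0 + 0 + 0 + 1 + 1 + 0 = 3 ≡ 1 (mod 2).
  s_2 = 1 + 1 + 0 + 0 + 0 + 1 + 1 + 0 = 4 ≡ 0 (mod 2).
  s_3 = 1 + 0 + 0 + 0 + 0 + 0 + 1 + 0 = 2 ≡ 0 (mod 2).
  s_4 = 1 + 0 + 1 + 0 + 1 + 0 + 1 + 0 = 4 ≡ 0 (mod 2).
s = (1, 0, 0, 0)^T — this equals column 8 of H (binary 1000), so error is at position 8.
Correct: flip bit 8 of r = 110110001000110 to get c = 110110011000110.


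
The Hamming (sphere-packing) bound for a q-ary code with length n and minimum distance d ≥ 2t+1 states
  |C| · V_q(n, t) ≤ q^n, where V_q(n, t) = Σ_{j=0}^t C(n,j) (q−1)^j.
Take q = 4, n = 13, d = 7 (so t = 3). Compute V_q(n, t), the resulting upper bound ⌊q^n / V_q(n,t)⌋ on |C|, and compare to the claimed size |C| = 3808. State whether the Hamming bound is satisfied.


V_q(n, t) = 8464, q^n = 67108864, Hamming bound = 7928, |C| = 3808 ≤ bound (satisfied).

Step 1: Compute V_q(n, t) = Σ_{j=0}^3 C(n, j) (q−1)^j.
  j = 0: C(13,0)·(3)^0 = 1·1 = 1.
  j = 1: C(13,1)·(3)^1 = 13·3 = 39.
  j = 2: C(13,2)·(3)^2 = 78·9 = 702.
  j = 3: C(13,3)·(3)^3 = 286·27 = 7722.
  V_q(n, t) = 1 + 39 + 702 + 7722 = 8464.
Step 2: q^n = 4^13 = 67108864.
Step 3: Hamming bound ⌊q^n / V_q(n,t)⌋ = ⌊67108864/8464⌋ = 7928.
Step 4: Compare |C| = 3808 to 7928: satisfied.
The claimed |C| lies below the Hamming bound.


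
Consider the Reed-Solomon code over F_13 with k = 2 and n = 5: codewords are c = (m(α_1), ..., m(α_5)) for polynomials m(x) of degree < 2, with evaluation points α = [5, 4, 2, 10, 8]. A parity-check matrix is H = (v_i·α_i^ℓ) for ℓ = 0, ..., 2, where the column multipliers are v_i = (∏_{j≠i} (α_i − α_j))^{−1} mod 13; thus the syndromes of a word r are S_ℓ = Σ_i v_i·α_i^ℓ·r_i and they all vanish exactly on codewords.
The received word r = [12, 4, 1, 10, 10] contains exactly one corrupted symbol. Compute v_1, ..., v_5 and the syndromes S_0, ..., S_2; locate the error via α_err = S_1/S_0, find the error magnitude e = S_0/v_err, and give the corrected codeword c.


S = (3, 4, 1), error at position 4, error magnitude e = 10, c = [12, 4, 1, 0, 10].

Step 1: column multipliers v_i = (∏_{j≠i}(α_i − α_j))^{−1} mod 13.
  i = 1 (α = 5): (5−4)(5−2)(5−10)(5−8) = 1·3·(−5)·(−3) = 45 ≡ 6, so v_1 = 6^{−1} = 11 (mod 13).
  i = 2 (α = 4): (4−5)(4−2)(4−10)(4−8) = (−1)·2·(−6)·(−4) = −48 ≡ 4, so v_2 = 4^{−1} = 10 (mod 13).
  i = 3 (α = 2): (2−5)(2−4)(2−10)(2−8) = (−3)·(−2)·(−8)·(−6) = 288 ≡ 2, so v_3 = 2^{−1} = 7 (mod 13).
  i = 4 (α = 10): (10−5)(10−4)(10−2)(10−8) = 5·6·8·2 = 480 ≡ 12, so v_4 = 12^{−1} = 12 (mod 13).
  i = 5 (α = 8): (8−5)(8−4)(8−2)(8−10) = 3·4·6·(−2) = −144 ≡ 12, so v_5 = 12^{−1} = 12 (mod 13).
  v = [11, 10, 7, 12, 12].
Step 2: syndromes of r = [12, 4, 1, 10, 10] (all sums mod 13).
  S_0 = Σ v_i r_i = 11·12 + 10·4 + 7·1 + 12·10 + 12·10 = 419 ≡ 3.
  S_1 = Σ v_i α_i r_i = 11·5·12 + 10·4·4 + 7·2·1 + 12·10·10 + 12·8·10 = 2994 ≡ 4.
  α_i^2 mod 13 = [12, 3, 4, 9, 12].
  S_2 = Σ v_i α_i^2 r_i = 11·12·12 + 10·3·4 + 7·4·1 + 12·9·10 + 12·12·10 = 4252 ≡ 1.
  S = (3, 4, 1) ≠ 0, so r is not a codeword (an error is present).
Step 3: locate the error. For a single error e at position i, S_ℓ = v_i·e·α_i^ℓ, so α_err = S_1/S_0.
  S_0^{−1} = 3^{−1} = 9 (mod 13), so α_err = 4·9 = 36 ≡ 10 = α_4. Error position i = 4.
  Consistency check: S_2/S_1 = 1·10 = 10 ≡ 10 = α_err ✓ (single-error assumption holds).
Step 4: error magnitude e = S_0/v_4 = S_0·∏_{j≠4}(α_4 − α_j) = 3·12 = 36 ≡ 10 (mod 13).
Step 5: correct position 4: c_4 = r_4 − e = 10 − 10 ≡ 0 (mod 13). Hence c = [12, 4, 1, 0, 10].
  Check: interpolating c through the α_i gives m(x) = 11 + 8·x (degree < 2) with m(α_i) = c_i for every i, so c is indeed a codeword.


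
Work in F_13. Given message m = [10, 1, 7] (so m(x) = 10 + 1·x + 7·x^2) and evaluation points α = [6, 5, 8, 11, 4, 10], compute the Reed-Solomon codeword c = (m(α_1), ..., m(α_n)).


c = [8, 8, 11, 10, 9, 5]

Message polynomial: m(x) = 10 + 1·x + 7·x^2 (mod 13).
For each evaluation point α_i, compute m(α_i) mod 13:
  α_1 = 6: Horner steps 7 → 4 → 8, so m(6) = 8.
  α_2 = 5: Horner steps 7 → 10 → 8, so m(5) = 8.
  α_3 = 8: Horner steps 7 → 5 → 11, so m(8) = 11.
  α_4 = 11: Horner steps 7 → 0 → 10, so m(11) = 10.
  α_5 = 4: Horner steps 7 → 3 → 9, so m(4) = 9.
  α_6 = 10: Horner steps 7 → 6 → 5, so m(10) = 5.
Codeword c = [8, 8, 11, 10, 9, 5] ∈ F_13^6.


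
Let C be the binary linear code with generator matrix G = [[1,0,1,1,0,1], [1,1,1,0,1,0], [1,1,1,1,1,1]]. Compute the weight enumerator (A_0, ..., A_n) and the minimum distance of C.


Weight distribution: A_0 = 1, A_2 = 3, A_4 = 3, A_6 = 1. Minimum distance d = 2.

Enumerate all 2^3 = 8 messages m ∈ F_2^3.
For each, compute codeword c = mG in F_2^6, then tally its weight.
  m = 000 → c = 000000, weight = 0.
  m = 100 → c = 101101, weight = 4.
  m = 010 → c = 111010, weight = 4.
  m = 110 → c = 010111, weight = 4.
  m = 001 → c = 111111, weight = 6.
  m = 101 → c = 010010, weight = 2.
  m = 011 → c = 000101, weight = 2.
  m = 111 → c = 101000, weight = 2.
Tally weights:
  weight 0: 1 codewords.
  weight 2: 3 codewords.
  weight 4: 3 codewords.
  weight 6: 1 codewords.
Minimum distance d = smallest w > 0 with A_w > 0 = 2.
Sanity: Σ A_w = 8 = 2^3 = 8 ✓.


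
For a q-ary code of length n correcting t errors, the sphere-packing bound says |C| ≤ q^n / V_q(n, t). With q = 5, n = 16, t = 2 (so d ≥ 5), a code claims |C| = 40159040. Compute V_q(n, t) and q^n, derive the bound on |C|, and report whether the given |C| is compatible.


V_q(n, t) = 1985, q^n = 152587890625, Hamming bound = 76870473, |C| = 40159040 ≤ bound (satisfied).

Step 1: Compute V_q(n, t) = Σ_{j=0}^2 C(n, j) (q−1)^j.
  j = 0: C(16,0)·(4)^0 = 1·1 = 1.
  j = 1: C(16,1)·(4)^1 = 16·4 = 64.
  j = 2: C(16,2)·(4)^2 = 120·16 = 1920.
  V_q(n, t) = 1 + 64 + 1920 = 1985.
Step 2: q^n = 5^16 = 152587890625.
Step 3: Hamming bound ⌊q^n / V_q(n,t)⌋ = ⌊152587890625/1985⌋ = 76870473.
Step 4: Compare |C| = 40159040 to 76870473: satisfied.
The claimed |C| lies below the Hamming bound.


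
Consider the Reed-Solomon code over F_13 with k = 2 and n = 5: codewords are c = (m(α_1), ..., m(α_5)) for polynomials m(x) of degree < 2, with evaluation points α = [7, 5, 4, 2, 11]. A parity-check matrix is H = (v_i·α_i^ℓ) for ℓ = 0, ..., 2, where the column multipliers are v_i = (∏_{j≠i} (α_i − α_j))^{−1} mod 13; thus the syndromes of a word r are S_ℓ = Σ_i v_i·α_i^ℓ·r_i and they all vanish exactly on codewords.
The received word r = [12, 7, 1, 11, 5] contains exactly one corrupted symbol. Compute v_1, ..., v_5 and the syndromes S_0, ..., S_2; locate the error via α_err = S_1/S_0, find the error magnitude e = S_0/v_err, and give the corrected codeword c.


S = (5, 12, 8), error at position 2, error magnitude e = 11, c = [12, 9, 1, 11, 5].

Step 1: column multipliers v_i = (∏_{j≠i}(α_i − α_j))^{−1} mod 13.
  i = 1 (α = 7): (7−5)(7−4)(7−2)(7−11) = 2·3·5·(−4) = −120 ≡ 10, so v_1 = 10^{−1} = 4 (mod 13).
  i = 2 (α = 5): (5−7)(5−4)(5−2)(5−11) = (−2)·1·3·(−6) = 36 ≡ 10, so v_2 = 10^{−1} = 4 (mod 13).
  i = 3 (α = 4): (4−7)(4−5)(4−2)(4−11) = (−3)·(−1)·2·(−7) = −42 ≡ 10, so v_3 = 10^{−1} = 4 (mod 13).
  i = 4 (α = 2): (2−7)(2−5)(2−4)(2−11) = (−5)·(−3)·(−2)·(−9) = 270 ≡ 10, so v_4 = 10^{−1} = 4 (mod 13).
  i = 5 (α = 11): (11−7)(11−5)(11−4)(11−2) = 4·6·7·9 = 1512 ≡ 4, so v_5 = 4^{−1} = 10 (mod 13).
  v = [4, 4, 4, 4, 10].
Step 2: syndromes of r = [12, 7, 1, 11, 5] (all sums mod 13).
  S_0 = Σ v_i r_i = 4·12 + 4·7 + 4·1 + 4·11 + 10·5 = 174 ≡ 5.
  S_1 = Σ v_i α_i r_i = 4·7·12 + 4·5·7 + 4·4·1 + 4·2·11 + 10·11·5 = 1130 ≡ 12.
  α_i^2 mod 13 = [10, 12, 3, 4, 4].
  S_2 = Σ v_i α_i^2 r_i = 4·10·12 + 4·12·7 + 4·3·1 + 4·4·11 + 10·4·5 = 1204 ≡ 8.
  S = (5, 12, 8) ≠ 0, so r is not a codeword (an error is present).
Step 3: locate the error. For a single error e at position i, S_ℓ = v_i·e·α_i^ℓ, so α_err = S_1/S_0.
  S_0^{−1} = 5^{−1} = 8 (mod 13), so α_err = 12·8 = 96 ≡ 5 = α_2. Error position i = 2.
  Consistency check: S_2/S_1 = 8·12 = 96 ≡ 5 = α_err ✓ (single-error assumption holds).
Step 4: error magnitude e = S_0/v_2 = S_0·∏_{j≠2}(α_2 − α_j) = 5·10 = 50 ≡ 11 (mod 13).
Step 5: correct position 2: c_2 = r_2 − e = 7 − 11 ≡ 9 (mod 13). Hence c = [12, 9, 1, 11, 5].
  Check: interpolating c through the α_i gives m(x) = 8 + 8·x (degree < 2) with m(α_i) = c_i for every i, so c is indeed a codeword.


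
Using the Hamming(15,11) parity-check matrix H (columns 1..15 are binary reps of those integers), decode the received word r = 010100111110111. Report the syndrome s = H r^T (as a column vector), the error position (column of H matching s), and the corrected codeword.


s = (1, 1, 0, 1)^T, error position = 13, corrected codeword c = 010100111110011

Compute s = H r^T mod 2 one row at a time:
  s_1 = 1 + 1 + 1 + 1 + 0 + 1 + 1 + 1 = 7 ≡ 1 (mod 2).
  s_2 = 1 + 0 + 0 + 1 + 0 + 1 + 1 + 1 = 5 ≡ 1 (mod 2).
  s_3 = 1 + 0 + 0 + 1 + 1 + 1 + 1 + 1 = 6 ≡ 0 (mod 2).
  s_4 = 0 + 0 + 0 + 1 + 1 + 1 + 1 + 1 = 5 ≡ 1 (mod 2).
s = (1, 1, 0, 1)^T — this equals column 13 of H (binary 1101), so error is at position 13.
Correct: flip bit 13 of r = 010100111110111 to get c = 010100111110011.


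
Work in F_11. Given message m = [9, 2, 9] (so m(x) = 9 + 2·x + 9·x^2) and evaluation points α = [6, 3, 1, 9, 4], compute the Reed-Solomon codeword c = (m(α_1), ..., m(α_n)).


c = [4, 8, 9, 8, 7]

Message polynomial: m(x) = 9 + 2·x + 9·x^2 (mod 11).
For each evaluation point α_i, compute m(α_i) mod 11:
  α_1 = 6: Horner steps 9 → 1 → 4, so m(6) = 4.
  α_2 = 3: Horner steps 9 → 7 → 8, so m(3) = 8.
  α_3 = 1: Horner steps 9 → 0 → 9, so m(1) = 9.
  α_4 = 9: Horner steps 9 → 6 → 8, so m(9) = 8.
  α_5 = 4: Horner steps 9 → 5 → 7, so m(4) = 7.
Codeword c = [4, 8, 9, 8, 7] ∈ F_11^5.


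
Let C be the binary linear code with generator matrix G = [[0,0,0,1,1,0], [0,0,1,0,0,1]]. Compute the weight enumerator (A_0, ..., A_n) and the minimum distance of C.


Weight distribution: A_0 = 1, A_2 = 2, A_4 = 1. Minimum distance d = 2.

Enumerate all 2^2 = 4 messages m ∈ F_2^2.
For each, compute codeword c = mG in F_2^6, then tally its weight.
  m = 00 → c = 000000, weight = 0.
  m = 10 → c = 000110, weight = 2.
  m = 01 → c = 001001, weight = 2.
  m = 11 → c = 001111, weight = 4.
Tally weights:
  weight 0: 1 codewords.
  weight 2: 2 codewords.
  weight 4: 1 codewords.
Minimum distance d = smallest w > 0 with A_w > 0 = 2.
Sanity: Σ A_w = 4 = 2^2 = 4 ✓.


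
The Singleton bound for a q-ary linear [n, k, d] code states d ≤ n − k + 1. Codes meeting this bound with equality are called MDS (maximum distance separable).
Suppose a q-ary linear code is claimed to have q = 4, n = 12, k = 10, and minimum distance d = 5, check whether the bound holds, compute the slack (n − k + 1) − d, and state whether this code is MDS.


Singleton RHS = n − k + 1 = 3, slack = -2, bound violated (no such code; not MDS).

Singleton bound: d ≤ n − k + 1.
Here n = 12, k = 10, so n − k + 1 = 3.
Given d = 5, check d ≤ 3: NO.
Slack = (n − k + 1) − d = -2.
The slack is negative: d = 5 exceeds n − k + 1 = 3 by 2, so the Singleton bound is violated and no linear [12, 10, 5]_4 code can exist. In particular it is not MDS (MDS requires d = n − k + 1 exactly).
Description: the claimed parameters are [12, 10, 5]_4; such a code would be impossible (violates the Singleton bound).


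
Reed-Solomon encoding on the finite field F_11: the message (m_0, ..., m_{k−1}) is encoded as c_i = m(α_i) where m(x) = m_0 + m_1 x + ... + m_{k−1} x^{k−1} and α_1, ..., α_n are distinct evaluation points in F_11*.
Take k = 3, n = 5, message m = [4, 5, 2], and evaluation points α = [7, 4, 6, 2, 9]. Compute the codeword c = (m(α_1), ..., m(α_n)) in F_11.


c = [5, 1, 7, 0, 2]

Message polynomial: m(x) = 4 + 5·x + 2·x^2 (mod 11).
For each evaluation point α_i, compute m(α_i) mod 11:
  α_1 = 7: Horner steps 2 → 8 → 5, so m(7) = 5.
  α_2 = 4: Horner steps 2 → 2 → 1, so m(4) = 1.
  α_3 = 6: Horner steps 2 → 6 → 7, so m(6) = 7.
  α_4 = 2: Horner steps 2 → 9 → 0, so m(2) = 0.
  α_5 = 9: Horner steps 2 → 1 → 2, so m(9) = 2.
Codeword c = [5, 1, 7, 0, 2] ∈ F_11^5.


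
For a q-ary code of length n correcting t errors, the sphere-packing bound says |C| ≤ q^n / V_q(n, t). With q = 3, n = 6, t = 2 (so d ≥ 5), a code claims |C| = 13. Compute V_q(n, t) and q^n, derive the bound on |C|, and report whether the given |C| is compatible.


V_q(n, t) = 73, q^n = 729, Hamming bound = 9, |C| = 13 > bound (violated).

Step 1: Compute V_q(n, t) = Σ_{j=0}^2 C(n, j) (q−1)^j.
  j = 0: C(6,0)·(2)^0 = 1·1 = 1.
  j = 1: C(6,1)·(2)^1 = 6·2 = 12.
  j = 2: C(6,2)·(2)^2 = 15·4 = 60.
  V_q(n, t) = 1 + 12 + 60 = 73.
Step 2: q^n = 3^6 = 729.
Step 3: Hamming bound ⌊q^n / V_q(n,t)⌋ = ⌊729/73⌋ = 9.
Step 4: Compare |C| = 13 to 9: violated.
The claimed |C| lies above the Hamming bound, so no 3-ary code of length 6 with d ≥ 5 can have 13 codewords.


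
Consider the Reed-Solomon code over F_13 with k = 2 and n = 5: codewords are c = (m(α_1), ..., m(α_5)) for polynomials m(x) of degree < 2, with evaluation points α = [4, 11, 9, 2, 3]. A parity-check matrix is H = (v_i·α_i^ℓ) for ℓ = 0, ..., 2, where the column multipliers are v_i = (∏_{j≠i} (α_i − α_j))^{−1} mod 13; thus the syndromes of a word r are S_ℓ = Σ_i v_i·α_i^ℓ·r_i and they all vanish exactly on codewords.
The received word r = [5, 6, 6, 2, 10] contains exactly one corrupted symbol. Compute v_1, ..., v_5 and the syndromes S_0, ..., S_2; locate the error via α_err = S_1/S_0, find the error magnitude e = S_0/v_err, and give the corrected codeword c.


S = (7, 12, 2), error at position 2, error magnitude e = 10, c = [5, 9, 6, 2, 10].

Step 1: column multipliers v_i = (∏_{j≠i}(α_i − α_j))^{−1} mod 13.
  i = 1 (α = 4): (4−11)(4−9)(4−2)(4−3) = (−7)·(−5)·2·1 = 70 ≡ 5, so v_1 = 5^{−1} = 8 (mod 13).
  i = 2 (α = 11): (11−4)(11−9)(11−2)(11−3) = 7·2·9·8 = 1008 ≡ 7, so v_2 = 7^{−1} = 2 (mod 13).
  i = 3 (α = 9): (9−4)(9−11)(9−2)(9−3) = 5·(−2)·7·6 = −420 ≡ 9, so v_3 = 9^{−1} = 3 (mod 13).
  i = 4 (α = 2): (2−4)(2−11)(2−9)(2−3) = (−2)·(−9)·(−7)·(−1) = 126 ≡ 9, so v_4 = 9^{−1} = 3 (mod 13).
  i = 5 (α = 3): (3−4)(3−11)(3−9)(3−2) = (−1)·(−8)·(−6)·1 = −48 ≡ 4, so v_5 = 4^{−1} = 10 (mod 13).
  v = [8, 2, 3, 3, 10].
Step 2: syndromes of r = [5, 6, 6, 2, 10] (all sums mod 13).
  S_0 = Σ v_i r_i = 8·5 + 2·6 + 3·6 + 3·2 + 10·10 = 176 ≡ 7.
  S_1 = Σ v_i α_i r_i = 8·4·5 + 2·11·6 + 3·9·6 + 3·2·2 + 10·3·10 = 766 ≡ 12.
  α_i^2 mod 13 = [3, 4, 3, 4, 9].
  S_2 = Σ v_i α_i^2 r_i = 8·3·5 + 2·4·6 + 3·3·6 + 3·4·2 + 10·9·10 = 1146 ≡ 2.
  S = (7, 12, 2) ≠ 0, so r is not a codeword (an error is present).
Step 3: locate the error. For a single error e at position i, S_ℓ = v_i·e·α_i^ℓ, so α_err = S_1/S_0.
  S_0^{−1} = 7^{−1} = 2 (mod 13), so α_err = 12·2 = 24 ≡ 11 = α_2. Error position i = 2.
  Consistency check: S_2/S_1 = 2·12 = 24 ≡ 11 = α_err ✓ (single-error assumption holds).
Step 4: error magnitude e = S_0/v_2 = S_0·∏_{j≠2}(α_2 − α_j) = 7·7 = 49 ≡ 10 (mod 13).
Step 5: correct position 2: c_2 = r_2 − e = 6 − 10 ≡ 9 (mod 13). Hence c = [5, 9, 6, 2, 10].
  Check: interpolating c through the α_i gives m(x) = 12 + 8·x (degree < 2) with m(α_i) = c_i for every i, so c is indeed a codeword.


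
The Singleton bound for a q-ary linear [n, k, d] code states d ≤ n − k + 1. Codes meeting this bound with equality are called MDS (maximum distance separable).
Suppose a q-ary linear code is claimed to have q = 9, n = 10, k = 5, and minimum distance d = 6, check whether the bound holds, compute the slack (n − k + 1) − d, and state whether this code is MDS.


Singleton RHS = n − k + 1 = 6, slack = 0, bound satisfied, MDS.

Singleton bound: d ≤ n − k + 1.
Here n = 10, k = 5, so n − k + 1 = 6.
Given d = 6, check d ≤ 6: YES.
Slack = (n − k + 1) − d = 0.
The code is MDS (slack = 0).
Description: the claimed parameters are [10, 5, 6]_9; such a code would be MDS (meets Singleton bound).


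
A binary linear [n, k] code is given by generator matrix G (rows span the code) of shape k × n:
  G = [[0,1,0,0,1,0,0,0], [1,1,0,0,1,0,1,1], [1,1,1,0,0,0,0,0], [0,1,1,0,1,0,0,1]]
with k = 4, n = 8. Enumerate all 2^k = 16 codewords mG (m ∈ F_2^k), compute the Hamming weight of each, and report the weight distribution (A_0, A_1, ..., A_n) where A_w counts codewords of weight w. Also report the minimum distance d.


Weight distribution: A_0 = 1, A_2 = 4, A_3 = 6, A_4 = 3, A_5 = 2. Minimum distance d = 2.

Enumerate all 2^4 = 16 messages m ∈ F_2^4.
For each, compute codeword c = mG in F_2^8, then tally its weight.
  m = 0000 → c = 00000000, weight = 0.
  m = 1000 → c = 01001000, weight = 2.
  m = 0100 → c = 11001011, weight = 5.
  m = 1100 → c = 10000011, weight = 3.
  m = 0010 → c = 11100000, weight = 3.
  m = 1010 → c = 10101000, weight = 3.
  m = 0110 → c = 00101011, weight = 4.
  m = 1110 → c = 01100011, weight = 4.
  m = 0001 → c = 01101001, weight = 4.
  m = 1001 → c = 00100001, weight = 2.
  m = 0101 → c = 10100010, weight = 3.
  m = 1101 → c = 11101010, weight = 5.
  m = 0011 → c = 10001001, weight = 3.
  m = 1011 → c = 11000001, weight = 3.
  m = 0111 → c = 01000010, weight = 2.
  m = 1111 → c = 00001010, weight = 2.
Tally weights:
  weight 0: 1 codewords.
  weight 2: 4 codewords.
  weight 3: 6 codewords.
  weight 4: 3 codewords.
  weight 5: 2 codewords.
Minimum distance d = smallest w > 0 with A_w > 0 = 2.
Sanity: Σ A_w = 16 = 2^4 = 16 ✓.


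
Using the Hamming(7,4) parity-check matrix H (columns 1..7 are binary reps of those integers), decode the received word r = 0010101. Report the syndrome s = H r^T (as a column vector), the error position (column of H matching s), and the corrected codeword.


s = (0, 0, 1)^T, error position = 1, corrected codeword c = 1010101

Compute s = H r^T mod 2 one row at a time:
  s_1 = 0 + 1 + 0 + 1 = 2 ≡ 0 (mod 2).
  s_2 = 0 + 1 + 0 + 1 = 2 ≡ 0 (mod 2).
  s_3 = 0 + 1 + 1 + 1 = 3 ≡ 1 (mod 2).
s = (0, 0, 1)^T — this equals column 1 of H (binary 001), so error is at position 1.
Correct: flip bit 1 of r = 0010101 to get c = 1010101.


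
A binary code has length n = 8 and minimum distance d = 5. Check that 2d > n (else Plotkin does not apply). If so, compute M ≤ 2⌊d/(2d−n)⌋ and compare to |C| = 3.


Plotkin bound M ≤ 4; given |C| = 3 ≤ bound (satisfied).

Check applicability: 2d = 10, n = 8.
2d − n = 2 > 0, so Plotkin applies.
Compute d/(2d−n) = 5/2 ≈ 2.5000.
⌊d/(2d−n)⌋ = 2.
Plotkin bound: M ≤ 2·2 = 4.
Given |C| = 3, check: satisfied.
This |C| is below the Plotkin bound.


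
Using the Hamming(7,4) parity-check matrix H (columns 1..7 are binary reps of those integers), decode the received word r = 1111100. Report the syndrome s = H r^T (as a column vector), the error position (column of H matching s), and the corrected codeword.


s = (0, 0, 1)^T, error position = 1, corrected codeword c = 0111100

Compute s = H r^T mod 2 one row at a time:
  s_1 = 1 + 1 + 0 + 0 = 2 ≡ 0 (mod 2).
  s_2 = 1 + 1 + 0 + 0 = 2 ≡ 0 (mod 2).
  s_3 = 1 + 1 + 1 + 0 = 3 ≡ 1 (mod 2).
s = (0, 0, 1)^T — this equals column 1 of H (binary 001), so error is at position 1.
Correct: flip bit 1 of r = 1111100 to get c = 0111100.


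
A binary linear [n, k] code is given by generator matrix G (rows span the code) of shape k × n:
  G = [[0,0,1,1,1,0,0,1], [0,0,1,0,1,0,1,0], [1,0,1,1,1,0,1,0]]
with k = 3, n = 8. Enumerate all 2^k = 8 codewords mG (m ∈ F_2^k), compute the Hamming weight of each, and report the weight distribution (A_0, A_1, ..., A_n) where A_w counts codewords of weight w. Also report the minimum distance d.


Weight distribution: A_0 = 1, A_2 = 1, A_3 = 3, A_4 = 2, A_5 = 1. Minimum distance d = 2.

Enumerate all 2^3 = 8 messages m ∈ F_2^3.
For each, compute codeword c = mG in F_2^8, then tally its weight.
  m = 000 → c = 00000000, weight = 0.
  m = 100 → c = 00111001, weight = 4.
  m = 010 → c = 00101010, weight = 3.
  m = 110 → c = 00010011, weight = 3.
  m = 001 → c = 10111010, weight = 5.
  m = 101 → c = 10000011, weight = 3.
  m = 011 → c = 10010000, weight = 2.
  m = 111 → c = 10101001, weight = 4.
Tally weights:
  weight 0: 1 codewords.
  weight 2: 1 codewords.
  weight 3: 3 codewords.
  weight 4: 2 codewords.
  weight 5: 1 codewords.
Minimum distance d = smallest w > 0 with A_w > 0 = 2.
Sanity: Σ A_w = 8 = 2^3 = 8 ✓.


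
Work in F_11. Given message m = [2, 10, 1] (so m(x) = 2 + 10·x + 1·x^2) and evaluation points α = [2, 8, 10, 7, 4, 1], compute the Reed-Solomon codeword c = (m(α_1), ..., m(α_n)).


c = [4, 3, 4, 0, 3, 2]

Message polynomial: m(x) = 2 + 10·x + 1·x^2 (mod 11).
For each evaluation point α_i, compute m(α_i) mod 11:
  α_1 = 2: Horner steps 1 → 1 → 4, so m(2) = 4.
  α_2 = 8: Horner steps 1 → 7 → 3, so m(8) = 3.
  α_3 = 10: Horner steps 1 → 9 → 4, so m(10) = 4.
  α_4 = 7: Horner steps 1 → 6 → 0, so m(7) = 0.
  α_5 = 4: Horner steps 1 → 3 → 3, so m(4) = 3.
  α_6 = 1: Horner steps 1 → 0 → 2, so m(1) = 2.
Codeword c = [4, 3, 4, 0, 3, 2] ∈ F_11^6.


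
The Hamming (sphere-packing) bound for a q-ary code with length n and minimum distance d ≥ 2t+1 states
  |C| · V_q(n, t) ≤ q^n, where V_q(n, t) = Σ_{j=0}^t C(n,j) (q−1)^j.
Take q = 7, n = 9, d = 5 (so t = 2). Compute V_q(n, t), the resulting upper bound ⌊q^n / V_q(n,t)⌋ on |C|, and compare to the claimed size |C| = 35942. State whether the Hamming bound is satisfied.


V_q(n, t) = 1351, q^n = 40353607, Hamming bound = 29869, |C| = 35942 > bound (violated).

Step 1: Compute V_q(n, t) = Σ_{j=0}^2 C(n, j) (q−1)^j.
  j = 0: C(9,0)·(6)^0 = 1·1 = 1.
  j = 1: C(9,1)·(6)^1 = 9·6 = 54.
  j = 2: C(9,2)·(6)^2 = 36·36 = 1296.
  V_q(n, t) = 1 + 54 + 1296 = 1351.
Step 2: q^n = 7^9 = 40353607.
Step 3: Hamming bound ⌊q^n / V_q(n,t)⌋ = ⌊40353607/1351⌋ = 29869.
Step 4: Compare |C| = 35942 to 29869: violated.
The claimed |C| lies above the Hamming bound, so no 7-ary code of length 9 with d ≥ 5 can have 35942 codewords.


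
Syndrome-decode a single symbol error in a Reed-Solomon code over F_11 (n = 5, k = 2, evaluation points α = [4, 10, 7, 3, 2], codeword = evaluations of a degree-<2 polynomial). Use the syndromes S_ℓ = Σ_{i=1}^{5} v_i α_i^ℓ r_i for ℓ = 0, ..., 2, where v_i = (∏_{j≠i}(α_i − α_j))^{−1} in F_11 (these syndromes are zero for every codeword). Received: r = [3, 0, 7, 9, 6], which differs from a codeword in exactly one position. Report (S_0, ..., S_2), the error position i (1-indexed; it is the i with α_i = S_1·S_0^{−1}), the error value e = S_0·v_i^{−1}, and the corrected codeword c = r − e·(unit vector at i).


S = (8, 5, 10), error at position 5, error magnitude e = 2, c = [3, 0, 7, 9, 4].

Step 1: column multipliers v_i = (∏_{j≠i}(α_i − α_j))^{−1} mod 11.
  i = 1 (α = 4): (4−10)(4−7)(4−3)(4−2) = (−6)·(−3)·1·2 = 36 ≡ 3, so v_1 = 3^{−1} = 4 (mod 11).
  i = 2 (α = 10): (10−4)(10−7)(10−3)(10−2) = 6·3·7·8 = 1008 ≡ 7, so v_2 = 7^{−1} = 8 (mod 11).
  i = 3 (α = 7): (7−4)(7−10)(7−3)(7−2) = 3·(−3)·4·5 = −180 ≡ 7, so v_3 = 7^{−1} = 8 (mod 11).
  i = 4 (α = 3): (3−4)(3−10)(3−7)(3−2) = (−1)·(−7)·(−4)·1 = −28 ≡ 5, so v_4 = 5^{−1} = 9 (mod 11).
  i = 5 (α = 2): (2−4)(2−10)(2−7)(2−3) = (−2)·(−8)·(−5)·(−1) = 80 ≡ 3, so v_5 = 3^{−1} = 4 (mod 11).
  v = [4, 8, 8, 9, 4].
Step 2: syndromes of r = [3, 0, 7, 9, 6] (all sums mod 11).
  S_0 = Σ v_i r_i = 4·3 + 8·0 + 8·7 + 9·9 + 4·6 = 173 ≡ 8.
  S_1 = Σ v_i α_i r_i = 4·4·3 + 8·10·0 + 8·7·7 + 9·3·9 + 4·2·6 = 731 ≡ 5.
  α_i^2 mod 11 = [5, 1, 5, 9, 4].
  S_2 = Σ v_i α_i^2 r_i = 4·5·3 + 8·1·0 + 8·5·7 + 9·9·9 + 4·4·6 = 1165 ≡ 10.
  S = (8, 5, 10) ≠ 0, so r is not a codeword (an error is present).
Step 3: locate the error. For a single error e at position i, S_ℓ = v_i·e·α_i^ℓ, so α_err = S_1/S_0.
  S_0^{−1} = 8^{−1} = 7 (mod 11), so α_err = 5·7 = 35 ≡ 2 = α_5. Error position i = 5.
  Consistency check: S_2/S_1 = 10·9 = 90 ≡ 2 = α_err ✓ (single-error assumption holds).
Step 4: error magnitude e = S_0/v_5 = S_0·∏_{j≠5}(α_5 − α_j) = 8·3 = 24 ≡ 2 (mod 11).
Step 5: correct position 5: c_5 = r_5 − e = 6 − 2 ≡ 4 (mod 11). Hence c = [3, 0, 7, 9, 4].
  Check: interpolating c through the α_i gives m(x) = 5 + 5·x (degree < 2) with m(α_i) = c_i for every i, so c is indeed a codeword.


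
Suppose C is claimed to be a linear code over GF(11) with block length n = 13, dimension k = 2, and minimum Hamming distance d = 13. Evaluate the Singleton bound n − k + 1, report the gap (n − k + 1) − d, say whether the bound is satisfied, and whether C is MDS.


Singleton RHS = n − k + 1 = 12, slack = -1, bound violated (no such code; not MDS).

Singleton bound: d ≤ n − k + 1.
Here n = 13, k = 2, so n − k + 1 = 12.
Given d = 13, check d ≤ 12: NO.
Slack = (n − k + 1) − d = -1.
The slack is negative: d = 13 exceeds n − k + 1 = 12 by 1, so the Singleton bound is violated and no linear [13, 2, 13]_11 code can exist. In particular it is not MDS (MDS requires d = n − k + 1 exactly).
Description: the claimed parameters are [13, 2, 13]_11; such a code would be impossible (violates the Singleton bound).


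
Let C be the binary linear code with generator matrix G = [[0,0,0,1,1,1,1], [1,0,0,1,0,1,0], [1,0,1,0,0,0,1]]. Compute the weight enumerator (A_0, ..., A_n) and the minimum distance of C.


Weight distribution: A_0 = 1, A_2 = 1, A_3 = 3, A_4 = 2, A_5 = 1. Minimum distance d = 2.

Enumerate all 2^3 = 8 messages m ∈ F_2^3.
For each, compute codeword c = mG in F_2^7, then tally its weight.
  m = 000 → c = 0000000, weight = 0.
  m = 100 → c = 0001111, weight = 4.
  m = 010 → c = 1001010, weight = 3.
  m = 110 → c = 1000101, weight = 3.
  m = 001 → c = 1010001, weight = 3.
  m = 101 → c = 1011110, weight = 5.
  m = 011 → c = 0011011, weight = 4.
  m = 111 → c = 0010100, weight = 2.
Tally weights:
  weight 0: 1 codewords.
  weight 2: 1 codewords.
  weight 3: 3 codewords.
  weight 4: 2 codewords.
  weight 5: 1 codewords.
Minimum distance d = smallest w > 0 with A_w > 0 = 2.
Sanity: Σ A_w = 8 = 2^3 = 8 ✓.
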